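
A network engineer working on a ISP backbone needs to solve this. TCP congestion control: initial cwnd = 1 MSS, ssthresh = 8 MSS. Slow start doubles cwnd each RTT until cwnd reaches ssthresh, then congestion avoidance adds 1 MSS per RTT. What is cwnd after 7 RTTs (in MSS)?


RTT 0: cwnd = 1 MSS (initial)
RTT 1: cwnd = 2 MSS (slow start, doubled)
RTT 2: cwnd = 4 MSS (slow start, doubled)
RTT 3: cwnd = 8 MSS (slow start, doubled)
RTT 4: cwnd = 9 MSS (congestion avoidance, +1)
RTT 5: cwnd = 10 MSS (congestion avoidance, +1)
RTT 6: cwnd = 11 MSS (congestion avoidance, +1)
RTT 7: cwnd = 12 MSS (congestion avoidance, +1)

12


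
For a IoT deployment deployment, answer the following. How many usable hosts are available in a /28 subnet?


Given: subnet mask /28
Host bits = 32 - 28 = 4
Total addresses = 2^4 = 16
Usable hosts = 16 - 2 (network + broadcast) = 14

14


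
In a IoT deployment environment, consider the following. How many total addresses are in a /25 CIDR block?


Given: CIDR prefix /25
Host bits = 32 - 25 = 7
Total addresses = 2^7 = 128

128


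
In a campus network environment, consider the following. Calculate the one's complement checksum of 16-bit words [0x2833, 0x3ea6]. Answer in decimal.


Given words: [0x2833, 0x3ea6]
Step 1: Sum all words
Raw sum = 10291 + 16038 = 26329
One's complement = ~26329 & 0xFFFF = 39206

39206


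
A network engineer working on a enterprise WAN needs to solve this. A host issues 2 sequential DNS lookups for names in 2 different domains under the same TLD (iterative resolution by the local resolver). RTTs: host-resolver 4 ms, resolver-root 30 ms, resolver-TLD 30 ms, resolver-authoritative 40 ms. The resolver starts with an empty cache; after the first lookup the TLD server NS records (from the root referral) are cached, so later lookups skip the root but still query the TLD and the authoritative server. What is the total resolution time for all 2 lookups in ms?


Lookup 1 (cold cache): local + root + TLD + auth = 4 + 30 + 30 + 40 = 104 ms
Lookups 2..2 (TLD NS cached -> skip root; new domain -> still ask TLD and auth): local + TLD + auth = 4 + 30 + 40 = 74 ms each
Remaining 1 lookups: 1 * 74 = 74 ms
Total = 104 + 74 = 178 ms

178


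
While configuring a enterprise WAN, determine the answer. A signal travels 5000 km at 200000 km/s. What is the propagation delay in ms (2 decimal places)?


Given: distance = 5000 km, speed = 200000 km/s
Delay = distance / speed = 5000 / 200000 seconds
Delay in ms = 5000 * 1000 / 200000
Delay = 25.0000 ms
Rounded to 2 dp = 25.00 ms

25.00


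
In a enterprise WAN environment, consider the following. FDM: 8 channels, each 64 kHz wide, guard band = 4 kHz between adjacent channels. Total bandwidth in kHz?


Given: 8 channels, 64 kHz each, guard = 4 kHz
Channel bandwidth = 8 * 64 = 512 kHz
Guard bands = 7 gaps * 4 kHz = 28 kHz
Total = 512 + 28 = 540 kHz

540


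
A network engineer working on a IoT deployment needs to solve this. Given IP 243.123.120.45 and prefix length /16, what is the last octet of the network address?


Given: IP = 243.123.120.45, prefix = /16
Subnet mask = 255.255.0.0
Last octet of IP: 45
Last octet of mask: 0
Network last octet = 45 AND 0 = 0

0


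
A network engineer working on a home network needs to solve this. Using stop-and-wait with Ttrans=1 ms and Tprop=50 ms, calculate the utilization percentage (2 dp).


Given: Ttrans = 1 ms, Tprop = 50 ms
RTT = 2 * Tprop = 2 * 50 = 100 ms
U = Ttrans / (Ttrans + RTT)
U = 1 / (1 + 100)
U = 1 / 101 = 0.009901
U% = 0.99%

0.99


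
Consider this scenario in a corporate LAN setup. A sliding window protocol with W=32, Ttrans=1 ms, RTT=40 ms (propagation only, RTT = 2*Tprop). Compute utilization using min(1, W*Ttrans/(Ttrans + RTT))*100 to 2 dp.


Given: W = 32, Ttrans = 1 ms, RTT = 40 ms (= 2 * Tprop, Tprop = 20 ms)
Cycle time = Ttrans + RTT = 1 + 40 = 41 ms (first packet sent until its ACK returns)
W * Ttrans = 32 * 1 = 32 ms of sending per cycle
W * Ttrans / (Ttrans + RTT) = 32 / 41 = 0.780488
U = min(1, 0.780488) = 0.780488
U% = 78.05%

78.05


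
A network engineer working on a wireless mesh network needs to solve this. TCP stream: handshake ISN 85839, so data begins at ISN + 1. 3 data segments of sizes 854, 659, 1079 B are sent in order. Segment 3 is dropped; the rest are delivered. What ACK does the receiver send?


SYN uses sequence number 85839; first data byte = ISN + 1 = 85840.
Segment 1: SEQ = 85840, len = 854 B, covers [85840, 86693]
Segment 2: SEQ = 86694, len = 659 B, covers [86694, 87352]
Segment 3: SEQ = 87353, len = 1079 B, covers [87353, 88431] [LOST]
In-order data received: bytes [85840, 87352] (segments 1..2).
Segment 3 missing -> gap begins at byte 87353.
Cumulative ACK = next expected in-order byte = 85840 + 854 + 659 = 87353

87353


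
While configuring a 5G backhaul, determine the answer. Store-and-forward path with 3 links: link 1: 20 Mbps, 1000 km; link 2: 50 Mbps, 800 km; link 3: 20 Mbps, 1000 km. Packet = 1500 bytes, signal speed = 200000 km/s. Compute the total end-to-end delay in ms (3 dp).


Packet = 1500 bytes = 12000 bits. Store-and-forward: sum (t_trans + t_prop) per link.
Link 1: t_trans = 12000/(20*10^6) s = 0.6000 ms; t_prop = 1000/200000 s = 5.0000 ms; subtotal = 5.6000 ms
Link 2: t_trans = 12000/(50*10^6) s = 0.2400 ms; t_prop = 800/200000 s = 4.0000 ms; subtotal = 4.2400 ms
Link 3: t_trans = 12000/(20*10^6) s = 0.6000 ms; t_prop = 1000/200000 s = 5.0000 ms; subtotal = 5.6000 ms
End-to-end = 5.6000 + 4.2400 + 5.6000 = 15.4400 ms -> 15.440 ms (3 dp)

15.440


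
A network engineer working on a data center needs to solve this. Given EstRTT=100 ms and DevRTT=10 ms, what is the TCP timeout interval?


Given: EstRTT = 100 ms, DevRTT = 10 ms
Timeout = EstRTT + 4 * DevRTT
4 * DevRTT = 4 * 10 = 40
Timeout = 100 + 40 = 140 ms

140


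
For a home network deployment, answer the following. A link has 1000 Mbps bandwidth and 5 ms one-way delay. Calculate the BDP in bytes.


Given: bandwidth = 1000 Mbps, delay = 5 ms
BDP in bits = 1000 * 10^6 * 5 / 1000
BDP in bits = 5000000
BDP in bytes = 5000000 / 8 = 625000

625000


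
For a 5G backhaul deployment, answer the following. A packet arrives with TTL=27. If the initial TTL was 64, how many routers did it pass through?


Given: initial TTL = 64, received TTL = 27
Hops = initial TTL - received TTL
Hops = 64 - 27 = 37

37


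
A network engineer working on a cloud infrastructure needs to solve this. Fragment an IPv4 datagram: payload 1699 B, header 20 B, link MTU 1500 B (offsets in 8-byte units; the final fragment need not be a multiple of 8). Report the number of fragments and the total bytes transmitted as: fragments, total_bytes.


Max data per non-final fragment = floor((MTU - header)/8)*8 = floor((1500 - 20)/8)*8 = floor(1480/8)*8 = 1480 B
Final fragment needs no 8-byte alignment: it can carry up to MTU - header = 1480 B
Non-final fragments needed = ceil((payload - 1480) / 1480) = ceil(219/1480) = ceil(0.1480) = 1
Number of fragments = 1 + 1 = 2
Fragment sizes (data): 1 * 1480 B + 219 B (last, 219 <= 1480 OK)
Total bytes sent = payload + n_frags * header = 1699 + 2*20 = 1699 + 40 = 1739 B

2, 1739


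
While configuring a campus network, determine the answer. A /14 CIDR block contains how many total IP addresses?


Given: CIDR prefix /14
Host bits = 32 - 14 = 18
Total addresses = 2^18 = 262144

262144


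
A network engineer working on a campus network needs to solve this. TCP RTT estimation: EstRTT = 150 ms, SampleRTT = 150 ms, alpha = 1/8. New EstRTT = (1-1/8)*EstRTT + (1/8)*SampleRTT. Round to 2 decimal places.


Given: EstRTT = 150 ms, SampleRTT = 150 ms, alpha = 1/8
New EstRTT = (1 - alpha) * EstRTT + alpha * SampleRTT
(7/8) * 150 = 131.25
(1/8) * 150 = 18.75
New EstRTT = 131.25 + 18.75 = 150 ms -> 150.00 ms (2 dp)

150.00


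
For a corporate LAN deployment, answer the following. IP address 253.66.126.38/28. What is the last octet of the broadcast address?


Given: IP = 253.66.126.38, prefix = /28
Host bits = 32 - 28 = 4
Network last octet = 38 AND mask = 32
Host part size = 2^4 - 1 = 15
Broadcast last octet = 32 OR 15 = 47

47


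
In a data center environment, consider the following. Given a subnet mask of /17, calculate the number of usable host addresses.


Given: subnet mask /17
Host bits = 32 - 17 = 15
Total addresses = 2^15 = 32768
Usable hosts = 32768 - 2 (network + broadcast) = 32766

32766


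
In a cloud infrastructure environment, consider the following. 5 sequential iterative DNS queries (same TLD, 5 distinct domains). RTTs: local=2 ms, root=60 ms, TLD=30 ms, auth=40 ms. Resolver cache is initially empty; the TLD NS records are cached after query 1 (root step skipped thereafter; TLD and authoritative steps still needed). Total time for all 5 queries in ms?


Lookup 1 (cold cache): local + root + TLD + auth = 2 + 60 + 30 + 40 = 132 ms
Lookups 2..5 (TLD NS cached -> skip root; new domain -> still ask TLD and auth): local + TLD + auth = 2 + 30 + 40 = 72 ms each
Remaining 4 lookups: 4 * 72 = 288 ms
Total = 132 + 288 = 420 ms

420


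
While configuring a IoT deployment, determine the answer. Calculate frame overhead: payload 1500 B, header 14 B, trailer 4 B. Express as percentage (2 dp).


Given: payload = 1500 B, header = 14 B, trailer = 4 B
Overhead bytes = header + trailer = 14 + 4 = 18
Total frame = payload + overhead = 1500 + 18 = 1518
Overhead % = 18 / 1518 * 100 = 1.1858% -> 1.19% (2 dp)

1.19


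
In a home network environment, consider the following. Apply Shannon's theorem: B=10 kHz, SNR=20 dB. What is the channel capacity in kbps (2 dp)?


Given: B = 10 kHz, SNR = 20 dB
SNR linear = 10^(20/10) = 100
1 + SNR = 101
log2(101) = 6.6582114828
C = 10 * 1000 * 6.6582114828 = 66582.1148 bps
C = 66.582115 kbps -> 66.58 kbps (2 dp)

66.58


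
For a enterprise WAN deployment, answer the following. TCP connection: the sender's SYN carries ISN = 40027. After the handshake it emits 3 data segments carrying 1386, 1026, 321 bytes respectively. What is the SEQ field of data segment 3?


The SYN occupies sequence number ISN = 40027, so the first data byte is ISN + 1 = 40028.
SEQ of data segment i = (ISN + 1) + sum of payload sizes of segments 1..i-1.
Segment 1: SEQ = 40028, payload = 1386 bytes
Segment 2: SEQ = 41414, payload = 1026 bytes
Segment 3: SEQ = 42440, payload = 321 bytes
SEQ of segment 3 = 40028 + 1386 + 1026 = 42440

42440


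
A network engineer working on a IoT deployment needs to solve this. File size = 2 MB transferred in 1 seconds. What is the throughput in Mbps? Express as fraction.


Given: file = 2 MB, time = 1 s
File in Mb = 2 * 8 = 16 Mb
Throughput = 16 / 1 Mbps
Throughput = 16 Mbps

16


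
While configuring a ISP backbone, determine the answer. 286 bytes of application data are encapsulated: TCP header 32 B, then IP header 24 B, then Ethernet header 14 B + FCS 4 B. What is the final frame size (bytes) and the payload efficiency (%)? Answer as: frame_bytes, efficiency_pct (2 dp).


TCP segment = 286 + 32 = 318 B
IP packet = 318 + 24 = 342 B
Ethernet frame = 342 + 14 + 4 = 360 B
Efficiency = app / frame = 286 / 360 = 0.794444 = 79.4444% -> 79.44% (2 dp)

360, 79.44


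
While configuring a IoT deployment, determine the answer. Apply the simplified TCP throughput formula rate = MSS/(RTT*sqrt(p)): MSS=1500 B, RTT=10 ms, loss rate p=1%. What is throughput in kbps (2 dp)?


Given: MSS = 1500 bytes, RTT = 10 ms, loss = 1%
RTT in seconds = 10 / 1000 = 0.01
Loss rate = 1% = 0.01
sqrt(loss) = sqrt(0.01) = 0.1
Throughput (bytes/s) = 1500 / (0.01 * 0.1) = 1500000.0000
Throughput (kbps) = 1500000.0000 * 8 / 1000 = 12000.000000 -> 12000.00 kbps (2 dp)

12000.00


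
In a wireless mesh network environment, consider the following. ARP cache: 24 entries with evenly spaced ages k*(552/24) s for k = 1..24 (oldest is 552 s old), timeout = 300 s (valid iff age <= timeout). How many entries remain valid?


Ages are k * 552/24 s for k = 1..24 (spacing = 23.0000 s).
Entry k is valid iff k * 552/24 <= 300 iff k <= 24 * 300 / 552 = 13.0435
n_valid = floor(13.0435) = 13
(n_stale = 24 - 13 = 11)

13


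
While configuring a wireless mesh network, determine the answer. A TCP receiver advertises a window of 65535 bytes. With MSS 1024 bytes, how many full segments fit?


Given: RWND = 65535 bytes, MSS = 1024 bytes
Full segments = floor(RWND / MSS)
Full segments = floor(65535 / 1024)
Full segments = floor(63.999) = 63

63


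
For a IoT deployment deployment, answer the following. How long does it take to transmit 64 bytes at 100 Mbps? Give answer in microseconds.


Given: packet = 64 bytes, bandwidth = 100 Mbps
Packet in bits = 64 * 8 = 512 bits
Bandwidth = 100 * 10^6 = 100000000 bps
Time = 512 / 100000000 seconds
Time in us = 512 * 10^6 / 100000000 = 5.12

5.12


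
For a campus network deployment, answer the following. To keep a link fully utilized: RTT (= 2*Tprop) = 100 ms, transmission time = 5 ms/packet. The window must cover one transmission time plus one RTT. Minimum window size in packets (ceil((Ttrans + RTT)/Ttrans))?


Given: Ttrans = 5 ms, RTT = 100 ms (= 2 * Tprop, Tprop = 50 ms)
Time until first ACK returns = Ttrans + RTT = 5 + 100 = 105 ms
Need W * Ttrans >= Ttrans + RTT  ->  W >= (Ttrans + RTT) / Ttrans
(Ttrans + RTT) / Ttrans = 105 / 5 = 21
W_min = ceil(21) = 21

21


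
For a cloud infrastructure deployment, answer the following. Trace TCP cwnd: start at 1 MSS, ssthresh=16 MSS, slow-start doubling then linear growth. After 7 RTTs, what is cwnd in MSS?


RTT 0: cwnd = 1 MSS (initial)
RTT 1: cwnd = 2 MSS (slow start, doubled)
RTT 2: cwnd = 4 MSS (slow start, doubled)
RTT 3: cwnd = 8 MSS (slow start, doubled)
RTT 4: cwnd = 16 MSS (slow start, doubled)
RTT 5: cwnd = 17 MSS (congestion avoidance, +1)
RTT 6: cwnd = 18 MSS (congestion avoidance, +1)
RTT 7: cwnd = 19 MSS (congestion avoidance, +1)

19


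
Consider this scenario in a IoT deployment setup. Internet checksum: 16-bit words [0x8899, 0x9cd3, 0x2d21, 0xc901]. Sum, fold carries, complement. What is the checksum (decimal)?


Given words: [0x8899, 0x9cd3, 0x2d21, 0xc901]
Step 1: Sum all words
Raw sum = 34969 + 40147 + 11553 + 51457 = 138126
Step 2: Fold carry: (7054 + 2) = 7056
One's complement = ~7056 & 0xFFFF = 58479

58479


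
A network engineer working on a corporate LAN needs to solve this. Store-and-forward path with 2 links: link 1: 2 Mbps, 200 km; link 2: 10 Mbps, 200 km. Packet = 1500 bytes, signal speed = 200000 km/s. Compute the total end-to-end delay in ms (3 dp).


Packet = 1500 bytes = 12000 bits. Store-and-forward: sum (t_trans + t_prop) per link.
Link 1: t_trans = 12000/(2*10^6) s = 6.0000 ms; t_prop = 200/200000 s = 1.0000 ms; subtotal = 7.0000 ms
Link 2: t_trans = 12000/(10*10^6) s = 1.2000 ms; t_prop = 200/200000 s = 1.0000 ms; subtotal = 2.2000 ms
End-to-end = 7.0000 + 2.2000 = 9.2000 ms -> 9.200 ms (3 dp)

9.200


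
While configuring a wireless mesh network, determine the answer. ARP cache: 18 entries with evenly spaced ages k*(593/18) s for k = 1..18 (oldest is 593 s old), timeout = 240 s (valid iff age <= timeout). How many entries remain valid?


Ages are k * 593/18 s for k = 1..18 (spacing = 32.9444 s).
Entry k is valid iff k * 593/18 <= 240 iff k <= 18 * 240 / 593 = 7.2850
n_valid = floor(7.2850) = 7
(n_stale = 18 - 7 = 11)

7


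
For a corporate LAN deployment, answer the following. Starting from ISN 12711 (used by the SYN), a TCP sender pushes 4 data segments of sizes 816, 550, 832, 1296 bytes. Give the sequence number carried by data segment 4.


The SYN occupies sequence number ISN = 12711, so the first data byte is ISN + 1 = 12712.
SEQ of data segment i = (ISN + 1) + sum of payload sizes of segments 1..i-1.
Segment 1: SEQ = 12712, payload = 816 bytes
Segment 2: SEQ = 13528, payload = 550 bytes
Segment 3: SEQ = 14078, payload = 832 bytes
Segment 4: SEQ = 14910, payload = 1296 bytes
SEQ of segment 4 = 12712 + 816 + 550 + 832 = 14910

14910


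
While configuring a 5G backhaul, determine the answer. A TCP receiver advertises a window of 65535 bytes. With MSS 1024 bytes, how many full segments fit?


Given: RWND = 65535 bytes, MSS = 1024 bytes
Full segments = floor(RWND / MSS)
Full segments = floor(65535 / 1024)
Full segments = floor(63.999) = 63

63


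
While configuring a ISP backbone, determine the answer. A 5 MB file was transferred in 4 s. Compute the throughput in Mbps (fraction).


Given: file = 5 MB, time = 4 s
File in Mb = 5 * 8 = 40 Mb
Throughput = 40 / 4 Mbps
Throughput = 10 Mbps

10


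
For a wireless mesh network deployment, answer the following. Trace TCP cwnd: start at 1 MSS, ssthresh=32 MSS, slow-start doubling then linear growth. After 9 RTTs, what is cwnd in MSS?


RTT 0: cwnd = 1 MSS (initial)
RTT 1: cwnd = 2 MSS (slow start, doubled)
RTT 2: cwnd = 4 MSS (slow start, doubled)
RTT 3: cwnd = 8 MSS (slow start, doubled)
RTT 4: cwnd = 16 MSS (slow start, doubled)
RTT 5: cwnd = 32 MSS (slow start, doubled)
RTT 6: cwnd = 33 MSS (congestion avoidance, +1)
RTT 7: cwnd = 34 MSS (congestion avoidance, +1)
RTT 8: cwnd = 35 MSS (congestion avoidance, +1)
RTT 9: cwnd = 36 MSS (congestion avoidance, +1)

36


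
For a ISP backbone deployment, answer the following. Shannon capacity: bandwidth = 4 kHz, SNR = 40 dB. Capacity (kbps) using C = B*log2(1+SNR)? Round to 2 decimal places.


Given: B = 4 kHz, SNR = 40 dB
SNR linear = 10^(40/10) = 10000
1 + SNR = 10001
log2(10001) = 13.2878566418
C = 4 * 1000 * 13.2878566418 = 53151.4266 bps
C = 53.151427 kbps -> 53.15 kbps (2 dp)

53.15


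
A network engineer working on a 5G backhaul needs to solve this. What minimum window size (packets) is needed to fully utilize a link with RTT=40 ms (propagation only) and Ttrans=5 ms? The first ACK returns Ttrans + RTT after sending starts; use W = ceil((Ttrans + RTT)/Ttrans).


Given: Ttrans = 5 ms, RTT = 40 ms (= 2 * Tprop, Tprop = 20 ms)
Time until first ACK returns = Ttrans + RTT = 5 + 40 = 45 ms
Need W * Ttrans >= Ttrans + RTT  ->  W >= (Ttrans + RTT) / Ttrans
(Ttrans + RTT) / Ttrans = 45 / 5 = 9
W_min = ceil(9) = 9

9


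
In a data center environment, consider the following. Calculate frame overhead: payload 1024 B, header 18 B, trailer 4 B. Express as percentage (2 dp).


Given: payload = 1024 B, header = 18 B, trailer = 4 B
Overhead bytes = header + trailer = 18 + 4 = 22
Total frame = payload + overhead = 1024 + 22 = 1046
Overhead % = 22 / 1046 * 100 = 2.1033% -> 2.10% (2 dp)

2.10


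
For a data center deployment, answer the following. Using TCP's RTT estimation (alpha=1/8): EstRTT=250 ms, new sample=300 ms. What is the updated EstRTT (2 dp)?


Given: EstRTT = 250 ms, SampleRTT = 300 ms, alpha = 1/8
New EstRTT = (1 - alpha) * EstRTT + alpha * SampleRTT
(7/8) * 250 = 218.75
(1/8) * 300 = 37.5
New EstRTT = 218.75 + 37.5 = 256.25 ms -> 256.25 ms (2 dp)

256.25


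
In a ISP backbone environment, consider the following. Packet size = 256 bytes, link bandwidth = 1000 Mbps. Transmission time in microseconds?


Given: packet = 256 bytes, bandwidth = 1000 Mbps
Packet in bits = 256 * 8 = 2048 bits
Bandwidth = 1000 * 10^6 = 1000000000 bps
Time = 2048 / 1000000000 seconds
Time in us = 2048 * 10^6 / 1000000000 = 2.048

2.048


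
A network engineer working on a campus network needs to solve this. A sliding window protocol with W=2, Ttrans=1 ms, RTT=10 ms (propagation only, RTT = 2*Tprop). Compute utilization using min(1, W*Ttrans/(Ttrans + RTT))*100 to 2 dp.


Given: W = 2, Ttrans = 1 ms, RTT = 10 ms (= 2 * Tprop, Tprop = 5 ms)
Cycle time = Ttrans + RTT = 1 + 10 = 11 ms (first packet sent until its ACK returns)
W * Ttrans = 2 * 1 = 2 ms of sending per cycle
W * Ttrans / (Ttrans + RTT) = 2 / 11 = 0.181818
U = min(1, 0.181818) = 0.181818
U% = 18.18%

18.18


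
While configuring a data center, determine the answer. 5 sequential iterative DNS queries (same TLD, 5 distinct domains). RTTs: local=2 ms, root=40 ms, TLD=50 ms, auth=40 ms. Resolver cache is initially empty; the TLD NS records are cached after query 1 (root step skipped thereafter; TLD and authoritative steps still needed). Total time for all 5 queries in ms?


Lookup 1 (cold cache): local + root + TLD + auth = 2 + 40 + 50 + 40 = 132 ms
Lookups 2..5 (TLD NS cached -> skip root; new domain -> still ask TLD and auth): local + TLD + auth = 2 + 50 + 40 = 92 ms each
Remaining 4 lookups: 4 * 92 = 368 ms
Total = 132 + 368 = 500 ms

500


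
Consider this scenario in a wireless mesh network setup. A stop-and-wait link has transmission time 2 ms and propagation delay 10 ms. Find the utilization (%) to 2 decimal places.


Given: Ttrans = 2 ms, Tprop = 10 ms
RTT = 2 * Tprop = 2 * 10 = 20 ms
U = Ttrans / (Ttrans + RTT)
U = 2 / (2 + 20)
U = 2 / 22 = 0.090909
U% = 9.09%

9.09


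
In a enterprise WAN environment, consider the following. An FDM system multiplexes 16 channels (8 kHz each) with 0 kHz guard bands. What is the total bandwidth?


Given: 16 channels, 8 kHz each, guard = 0 kHz
Channel bandwidth = 16 * 8 = 128 kHz
Guard bands = 15 gaps * 0 kHz = 0 kHz
Total = 128 + 0 = 128 kHz

128


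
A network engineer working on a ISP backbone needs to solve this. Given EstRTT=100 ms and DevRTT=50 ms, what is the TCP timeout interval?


Given: EstRTT = 100 ms, DevRTT = 50 ms
Timeout = EstRTT + 4 * DevRTT
4 * DevRTT = 4 * 50 = 200
Timeout = 100 + 200 = 300 ms

300


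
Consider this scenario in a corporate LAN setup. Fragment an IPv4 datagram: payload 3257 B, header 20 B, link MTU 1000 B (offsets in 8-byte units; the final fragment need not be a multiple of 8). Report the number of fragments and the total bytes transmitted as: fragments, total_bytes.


Max data per non-final fragment = floor((MTU - header)/8)*8 = floor((1000 - 20)/8)*8 = floor(980/8)*8 = 976 B
Final fragment needs no 8-byte alignment: it can carry up to MTU - header = 980 B
Non-final fragments needed = ceil((payload - 980) / 976) = ceil(2277/976) = ceil(2.3330) = 3
Number of fragments = 3 + 1 = 4
Fragment sizes (data): 3 * 976 B + 329 B (last, 329 <= 980 OK)
Total bytes sent = payload + n_frags * header = 3257 + 4*20 = 3257 + 80 = 3337 B

4, 3337


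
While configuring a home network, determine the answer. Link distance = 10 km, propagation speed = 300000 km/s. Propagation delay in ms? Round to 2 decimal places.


Given: distance = 10 km, speed = 300000 km/s
Delay = distance / speed = 10 / 300000 seconds
Delay in ms = 10 * 1000 / 300000
Delay = 0.0333 ms
Rounded to 2 dp = 0.03 ms

0.03


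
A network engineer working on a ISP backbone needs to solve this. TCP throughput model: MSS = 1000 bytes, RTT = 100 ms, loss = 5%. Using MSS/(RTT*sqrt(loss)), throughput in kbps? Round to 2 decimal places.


Given: MSS = 1000 bytes, RTT = 100 ms, loss = 5%
RTT in seconds = 100 / 1000 = 0.1
Loss rate = 5% = 0.05
sqrt(loss) = sqrt(0.05) = 0.223606797750
Throughput (bytes/s) = 1000 / (0.1 * 0.223606797750) = 44721.3595
Throughput (kbps) = 44721.3595 * 8 / 1000 = 357.770876 -> 357.77 kbps (2 dp)

357.77


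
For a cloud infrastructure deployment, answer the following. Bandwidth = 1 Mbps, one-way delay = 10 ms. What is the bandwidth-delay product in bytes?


Given: bandwidth = 1 Mbps, delay = 10 ms
BDP in bits = 1 * 10^6 * 10 / 1000
BDP in bits = 10000
BDP in bytes = 10000 / 8 = 1250

1250


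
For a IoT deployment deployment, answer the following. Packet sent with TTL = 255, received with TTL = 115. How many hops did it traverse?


Given: initial TTL = 255, received TTL = 115
Hops = initial TTL - received TTL
Hops = 255 - 115 = 140

140


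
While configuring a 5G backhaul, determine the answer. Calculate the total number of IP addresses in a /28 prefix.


Given: CIDR prefix /28
Host bits = 32 - 28 = 4
Total addresses = 2^4 = 16

16


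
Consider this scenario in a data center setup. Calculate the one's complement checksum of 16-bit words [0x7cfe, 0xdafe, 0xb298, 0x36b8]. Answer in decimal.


Given words: [0x7cfe, 0xdafe, 0xb298, 0x36b8]
Step 1: Sum all words
Raw sum = 31998 + 56062 + 45720 + 14008 = 147788
Step 2: Fold carry: (16716 + 2) = 16718
One's complement = ~16718 & 0xFFFF = 48817

48817


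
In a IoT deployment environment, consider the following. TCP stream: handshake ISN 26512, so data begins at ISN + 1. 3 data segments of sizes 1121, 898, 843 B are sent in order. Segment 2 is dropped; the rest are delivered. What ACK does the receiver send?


SYN uses sequence number 26512; first data byte = ISN + 1 = 26513.
Segment 1: SEQ = 26513, len = 1121 B, covers [26513, 27633]
Segment 2: SEQ = 27634, len = 898 B, covers [27634, 28531] [LOST]
Segment 3: SEQ = 28532, len = 843 B, covers [28532, 29374]
In-order data received: bytes [26513, 27633] (segments 1..1).
Segment 2 missing -> gap begins at byte 27634; later segments buffered out of order.
Cumulative ACK = next expected in-order byte = 26513 + 1121 = 27634

27634


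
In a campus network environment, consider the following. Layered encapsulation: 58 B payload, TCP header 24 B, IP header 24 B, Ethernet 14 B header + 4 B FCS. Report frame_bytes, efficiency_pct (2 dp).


TCP segment = 58 + 24 = 82 B
IP packet = 82 + 24 = 106 B
Ethernet frame = 106 + 14 + 4 = 124 B
Efficiency = app / frame = 58 / 124 = 0.467742 = 46.7742% -> 46.77% (2 dp)

124, 46.77


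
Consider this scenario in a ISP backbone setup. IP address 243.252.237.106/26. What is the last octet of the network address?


Given: IP = 243.252.237.106, prefix = /26
Subnet mask = 255.255.255.192
Last octet of IP: 106
Last octet of mask: 192
Network last octet = 106 AND 192 = 64

64


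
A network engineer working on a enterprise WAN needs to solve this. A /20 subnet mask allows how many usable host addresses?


Given: subnet mask /20
Host bits = 32 - 20 = 12
Total addresses = 2^12 = 4096
Usable hosts = 4096 - 2 (network + broadcast) = 4094

4094


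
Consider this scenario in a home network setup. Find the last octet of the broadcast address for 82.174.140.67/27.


Given: IP = 82.174.140.67, prefix = /27
Host bits = 32 - 27 = 5
Network last octet = 67 AND mask = 64
Host part size = 2^5 - 1 = 31
Broadcast last octet = 64 OR 31 = 95

95


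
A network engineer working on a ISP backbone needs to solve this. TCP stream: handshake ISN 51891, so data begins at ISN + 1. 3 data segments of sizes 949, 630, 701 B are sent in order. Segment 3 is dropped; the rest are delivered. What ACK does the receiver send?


SYN uses sequence number 51891; first data byte = ISN + 1 = 51892.
Segment 1: SEQ = 51892, len = 949 B, covers [51892, 52840]
Segment 2: SEQ = 52841, len = 630 B, covers [52841, 53470]
Segment 3: SEQ = 53471, len = 701 B, covers [53471, 54171] [LOST]
In-order data received: bytes [51892, 53470] (segments 1..2).
Segment 3 missing -> gap begins at byte 53471.
Cumulative ACK = next expected in-order byte = 51892 + 949 + 630 = 53471

53471


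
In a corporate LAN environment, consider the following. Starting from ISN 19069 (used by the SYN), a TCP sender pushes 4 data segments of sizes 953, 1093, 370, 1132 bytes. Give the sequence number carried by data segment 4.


The SYN occupies sequence number ISN = 19069, so the first data byte is ISN + 1 = 19070.
SEQ of data segment i = (ISN + 1) + sum of payload sizes of segments 1..i-1.
Segment 1: SEQ = 19070, payload = 953 bytes
Segment 2: SEQ = 20023, payload = 1093 bytes
Segment 3: SEQ = 21116, payload = 370 bytes
Segment 4: SEQ = 21486, payload = 1132 bytes
SEQ of segment 4 = 19070 + 953 + 1093 + 370 = 21486

21486


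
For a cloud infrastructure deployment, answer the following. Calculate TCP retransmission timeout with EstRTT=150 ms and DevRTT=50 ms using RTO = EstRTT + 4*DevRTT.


Given: EstRTT = 150 ms, DevRTT = 50 ms
Timeout = EstRTT + 4 * DevRTT
4 * DevRTT = 4 * 50 = 200
Timeout = 150 + 200 = 350 ms

350


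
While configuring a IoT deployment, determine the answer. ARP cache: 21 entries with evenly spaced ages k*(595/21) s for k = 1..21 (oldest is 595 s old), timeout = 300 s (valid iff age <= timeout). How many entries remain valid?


Ages are k * 595/21 s for k = 1..21 (spacing = 28.3333 s).
Entry k is valid iff k * 595/21 <= 300 iff k <= 21 * 300 / 595 = 10.5882
n_valid = floor(10.5882) = 10
(n_stale = 21 - 10 = 11)

10


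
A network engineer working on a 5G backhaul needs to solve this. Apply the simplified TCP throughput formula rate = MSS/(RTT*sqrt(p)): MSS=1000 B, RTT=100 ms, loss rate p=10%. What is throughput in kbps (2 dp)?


Given: MSS = 1000 bytes, RTT = 100 ms, loss = 10%
RTT in seconds = 100 / 1000 = 0.1
Loss rate = 10% = 0.1
sqrt(loss) = sqrt(0.1) = 0.316227766017
Throughput (bytes/s) = 1000 / (0.1 * 0.316227766017) = 31622.7766
Throughput (kbps) = 31622.7766 * 8 / 1000 = 252.982213 -> 252.98 kbps (2 dp)

252.98


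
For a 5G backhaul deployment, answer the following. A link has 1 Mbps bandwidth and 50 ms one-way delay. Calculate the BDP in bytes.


Given: bandwidth = 1 Mbps, delay = 50 ms
BDP in bits = 1 * 10^6 * 50 / 1000
BDP in bits = 50000
BDP in bytes = 50000 / 8 = 6250

6250


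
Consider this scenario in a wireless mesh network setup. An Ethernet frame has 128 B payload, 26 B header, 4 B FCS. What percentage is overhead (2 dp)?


Given: payload = 128 B, header = 26 B, trailer = 4 B
Overhead bytes = header + trailer = 26 + 4 = 30
Total frame = payload + overhead = 128 + 30 = 158
Overhead % = 30 / 158 * 100 = 18.9873% -> 18.99% (2 dp)

18.99


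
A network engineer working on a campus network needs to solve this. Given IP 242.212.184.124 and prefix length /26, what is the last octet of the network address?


Given: IP = 242.212.184.124, prefix = /26
Subnet mask = 255.255.255.192
Last octet of IP: 124
Last octet of mask: 192
Network last octet = 124 AND 192 = 64

64


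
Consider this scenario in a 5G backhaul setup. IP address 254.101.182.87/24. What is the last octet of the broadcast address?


Given: IP = 254.101.182.87, prefix = /24
Host bits = 32 - 24 = 8
Network last octet = 87 AND mask = 0
Host part size = 2^8 - 1 = 255
Broadcast last octet = 0 OR 255 = 255

255


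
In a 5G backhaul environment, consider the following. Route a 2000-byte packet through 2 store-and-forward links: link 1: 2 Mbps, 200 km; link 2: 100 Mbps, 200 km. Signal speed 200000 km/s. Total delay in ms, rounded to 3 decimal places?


Packet = 2000 bytes = 16000 bits. Store-and-forward: sum (t_trans + t_prop) per link.
Link 1: t_trans = 16000/(2*10^6) s = 8.0000 ms; t_prop = 200/200000 s = 1.0000 ms; subtotal = 9.0000 ms
Link 2: t_trans = 16000/(100*10^6) s = 0.1600 ms; t_prop = 200/200000 s = 1.0000 ms; subtotal = 1.1600 ms
End-to-end = 9.0000 + 1.1600 = 10.1600 ms -> 10.160 ms (3 dp)

10.160


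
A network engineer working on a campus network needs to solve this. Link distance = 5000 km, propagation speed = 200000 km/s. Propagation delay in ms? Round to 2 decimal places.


Given: distance = 5000 km, speed = 200000 km/s
Delay = distance / speed = 5000 / 200000 seconds
Delay in ms = 5000 * 1000 / 200000
Delay = 25.0000 ms
Rounded to 2 dp = 25.00 ms

25.00


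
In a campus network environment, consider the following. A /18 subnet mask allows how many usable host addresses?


Given: subnet mask /18
Host bits = 32 - 18 = 14
Total addresses = 2^14 = 16384
Usable hosts = 16384 - 2 (network + broadcast) = 16382

16382


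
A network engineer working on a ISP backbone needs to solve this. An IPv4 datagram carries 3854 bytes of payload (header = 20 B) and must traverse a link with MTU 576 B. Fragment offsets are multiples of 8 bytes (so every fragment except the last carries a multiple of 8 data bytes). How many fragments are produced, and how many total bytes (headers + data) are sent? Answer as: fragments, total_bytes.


Max data per non-final fragment = floor((MTU - header)/8)*8 = floor((576 - 20)/8)*8 = floor(556/8)*8 = 552 B
Final fragment needs no 8-byte alignment: it can carry up to MTU - header = 556 B
Non-final fragments needed = ceil((payload - 556) / 552) = ceil(3298/552) = ceil(5.9746) = 6
Number of fragments = 6 + 1 = 7
Fragment sizes (data): 6 * 552 B + 542 B (last, 542 <= 556 OK)
Total bytes sent = payload + n_frags * header = 3854 + 7*20 = 3854 + 140 = 3994 B

7, 3994


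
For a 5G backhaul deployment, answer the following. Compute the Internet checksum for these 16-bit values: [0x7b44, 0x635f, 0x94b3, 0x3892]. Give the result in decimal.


Given words: [0x7b44, 0x635f, 0x94b3, 0x3892]
Step 1: Sum all words
Raw sum = 31556 + 25439 + 38067 + 14482 = 109544
Step 2: Fold carry: (44008 + 1) = 44009
One's complement = ~44009 & 0xFFFF = 21526

21526


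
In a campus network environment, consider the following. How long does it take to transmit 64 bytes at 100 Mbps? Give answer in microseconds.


Given: packet = 64 bytes, bandwidth = 100 Mbps
Packet in bits = 64 * 8 = 512 bits
Bandwidth = 100 * 10^6 = 100000000 bps
Time = 512 / 100000000 seconds
Time in us = 512 * 10^6 / 100000000 = 5.12

5.12


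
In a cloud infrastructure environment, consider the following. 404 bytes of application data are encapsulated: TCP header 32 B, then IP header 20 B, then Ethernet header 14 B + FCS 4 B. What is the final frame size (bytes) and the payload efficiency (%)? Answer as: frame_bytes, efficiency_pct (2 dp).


TCP segment = 404 + 32 = 436 B
IP packet = 436 + 20 = 456 B
Ethernet frame = 456 + 14 + 4 = 474 B
Efficiency = app / frame = 404 / 474 = 0.852321 = 85.2321% -> 85.23% (2 dp)

474, 85.23


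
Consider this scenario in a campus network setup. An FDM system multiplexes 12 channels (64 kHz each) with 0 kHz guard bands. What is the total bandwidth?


Given: 12 channels, 64 kHz each, guard = 0 kHz
Channel bandwidth = 12 * 64 = 768 kHz
Guard bands = 11 gaps * 0 kHz = 0 kHz
Total = 768 + 0 = 768 kHz

768


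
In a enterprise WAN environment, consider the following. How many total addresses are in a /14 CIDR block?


Given: CIDR prefix /14
Host bits = 32 - 14 = 18
Total addresses = 2^18 = 262144

262144


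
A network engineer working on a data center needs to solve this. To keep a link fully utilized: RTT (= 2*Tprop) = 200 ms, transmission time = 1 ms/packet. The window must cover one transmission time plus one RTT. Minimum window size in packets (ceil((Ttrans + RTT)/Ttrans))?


Given: Ttrans = 1 ms, RTT = 200 ms (= 2 * Tprop, Tprop = 100 ms)
Time until first ACK returns = Ttrans + RTT = 1 + 200 = 201 ms
Need W * Ttrans >= Ttrans + RTT  ->  W >= (Ttrans + RTT) / Ttrans
(Ttrans + RTT) / Ttrans = 201 / 1 = 201
W_min = ceil(201) = 201

201


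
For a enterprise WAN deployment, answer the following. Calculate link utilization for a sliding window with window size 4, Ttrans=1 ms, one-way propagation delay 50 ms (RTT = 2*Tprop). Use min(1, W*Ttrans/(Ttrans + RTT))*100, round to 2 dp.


Given: W = 4, Ttrans = 1 ms, RTT = 100 ms (= 2 * Tprop, Tprop = 50 ms)
Cycle time = Ttrans + RTT = 1 + 100 = 101 ms (first packet sent until its ACK returns)
W * Ttrans = 4 * 1 = 4 ms of sending per cycle
W * Ttrans / (Ttrans + RTT) = 4 / 101 = 0.039604
U = min(1, 0.039604) = 0.039604
U% = 3.96%

3.96


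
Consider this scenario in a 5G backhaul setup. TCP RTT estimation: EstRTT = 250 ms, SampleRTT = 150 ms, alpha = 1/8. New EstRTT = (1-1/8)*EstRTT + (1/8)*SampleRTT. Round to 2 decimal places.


Given: EstRTT = 250 ms, SampleRTT = 150 ms, alpha = 1/8
New EstRTT = (1 - alpha) * EstRTT + alpha * SampleRTT
(7/8) * 250 = 218.75
(1/8) * 150 = 18.75
New EstRTT = 218.75 + 18.75 = 237.5 ms -> 237.50 ms (2 dp)

237.50


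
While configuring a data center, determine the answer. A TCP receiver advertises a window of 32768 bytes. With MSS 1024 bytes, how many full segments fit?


Given: RWND = 32768 bytes, MSS = 1024 bytes
Full segments = floor(RWND / MSS)
Full segments = floor(32768 / 1024)
Full segments = floor(32.0) = 32

32


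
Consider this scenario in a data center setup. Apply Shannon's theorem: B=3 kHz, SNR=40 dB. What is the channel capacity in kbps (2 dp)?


Given: B = 3 kHz, SNR = 40 dB
SNR linear = 10^(40/10) = 10000
1 + SNR = 10001
log2(10001) = 13.2878566418
C = 3 * 1000 * 13.2878566418 = 39863.5699 bps
C = 39.863570 kbps -> 39.86 kbps (2 dp)

39.86


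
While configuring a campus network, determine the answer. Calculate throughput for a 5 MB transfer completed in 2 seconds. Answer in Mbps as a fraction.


Given: file = 5 MB, time = 2 s
File in Mb = 5 * 8 = 40 Mb
Throughput = 40 / 2 Mbps
Throughput = 20 Mbps

20


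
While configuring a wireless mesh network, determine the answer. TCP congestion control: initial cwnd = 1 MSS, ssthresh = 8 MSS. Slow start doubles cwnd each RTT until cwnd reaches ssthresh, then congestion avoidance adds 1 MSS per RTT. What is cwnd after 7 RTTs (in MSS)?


RTT 0: cwnd = 1 MSS (initial)
RTT 1: cwnd = 2 MSS (slow start, doubled)
RTT 2: cwnd = 4 MSS (slow start, doubled)
RTT 3: cwnd = 8 MSS (slow start, doubled)
RTT 4: cwnd = 9 MSS (congestion avoidance, +1)
RTT 5: cwnd = 10 MSS (congestion avoidance, +1)
RTT 6: cwnd = 11 MSS (congestion avoidance, +1)
RTT 7: cwnd = 12 MSS (congestion avoidance, +1)

12


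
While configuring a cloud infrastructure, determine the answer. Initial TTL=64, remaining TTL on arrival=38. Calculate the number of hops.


Given: initial TTL = 64, received TTL = 38
Hops = initial TTL - received TTL
Hops = 64 - 38 = 26

26


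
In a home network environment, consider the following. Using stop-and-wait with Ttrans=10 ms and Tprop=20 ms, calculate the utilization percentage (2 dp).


Given: Ttrans = 10 ms, Tprop = 20 ms
RTT = 2 * Tprop = 2 * 20 = 40 ms
U = Ttrans / (Ttrans + RTT)
U = 10 / (10 + 40)
U = 10 / 50 = 0.2
U% = 20.00%

20.00


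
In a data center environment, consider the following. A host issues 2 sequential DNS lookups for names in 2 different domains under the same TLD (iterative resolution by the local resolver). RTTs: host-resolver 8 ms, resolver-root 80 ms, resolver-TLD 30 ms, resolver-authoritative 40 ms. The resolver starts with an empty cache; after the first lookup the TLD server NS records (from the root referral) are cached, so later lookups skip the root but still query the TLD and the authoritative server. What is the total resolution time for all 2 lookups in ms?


Lookup 1 (cold cache): local + root + TLD + auth = 8 + 80 + 30 + 40 = 158 ms
Lookups 2..2 (TLD NS cached -> skip root; new domain -> still ask TLD and auth): local + TLD + auth = 8 + 30 + 40 = 78 ms each
Remaining 1 lookups: 1 * 78 = 78 ms
Total = 158 + 78 = 236 ms

236


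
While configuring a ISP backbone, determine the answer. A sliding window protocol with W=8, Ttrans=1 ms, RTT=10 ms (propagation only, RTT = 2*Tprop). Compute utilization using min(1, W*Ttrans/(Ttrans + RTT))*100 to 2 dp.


Given: W = 8, Ttrans = 1 ms, RTT = 10 ms (= 2 * Tprop, Tprop = 5 ms)
Cycle time = Ttrans + RTT = 1 + 10 = 11 ms (first packet sent until its ACK returns)
W * Ttrans = 8 * 1 = 8 ms of sending per cycle
W * Ttrans / (Ttrans + RTT) = 8 / 11 = 0.727273
U = min(1, 0.727273) = 0.727273
U% = 72.73%

72.73


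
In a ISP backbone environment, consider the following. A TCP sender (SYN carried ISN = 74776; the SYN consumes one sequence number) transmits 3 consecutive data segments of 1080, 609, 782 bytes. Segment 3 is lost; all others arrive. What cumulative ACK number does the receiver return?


SYN uses sequence number 74776; first data byte = ISN + 1 = 74777.
Segment 1: SEQ = 74777, len = 1080 B, covers [74777, 75856]
Segment 2: SEQ = 75857, len = 609 B, covers [75857, 76465]
Segment 3: SEQ = 76466, len = 782 B, covers [76466, 77247] [LOST]
In-order data received: bytes [74777, 76465] (segments 1..2).
Segment 3 missing -> gap begins at byte 76466.
Cumulative ACK = next expected in-order byte = 74777 + 1080 + 609 = 76466

76466


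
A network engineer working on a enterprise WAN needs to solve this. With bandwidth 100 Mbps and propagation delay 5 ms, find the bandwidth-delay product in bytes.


Given: bandwidth = 100 Mbps, delay = 5 ms
BDP in bits = 100 * 10^6 * 5 / 1000
BDP in bits = 500000
BDP in bytes = 500000 / 8 = 62500

62500


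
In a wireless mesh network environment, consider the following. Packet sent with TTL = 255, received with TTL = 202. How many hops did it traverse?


Given: initial TTL = 255, received TTL = 202
Hops = initial TTL - received TTL
Hops = 255 - 202 = 53

53
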